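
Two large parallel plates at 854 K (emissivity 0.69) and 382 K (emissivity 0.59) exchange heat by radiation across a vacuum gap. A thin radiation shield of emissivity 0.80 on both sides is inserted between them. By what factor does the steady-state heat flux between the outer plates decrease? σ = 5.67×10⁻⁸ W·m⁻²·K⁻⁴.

Without shield: q₀ = σΔ(T⁴)/(1/ε₁+1/ε₂−1) with denominator 2.144.
With shield the two gaps are in series; the resistances add: (1/ε₁+1/ε_s−1)+(1/ε_s+1/ε₂−1) = 1.699+1.945 = 3.644.
Heat-flux ratio q₀/q = 3.644/2.144.

factor ≈ 1.70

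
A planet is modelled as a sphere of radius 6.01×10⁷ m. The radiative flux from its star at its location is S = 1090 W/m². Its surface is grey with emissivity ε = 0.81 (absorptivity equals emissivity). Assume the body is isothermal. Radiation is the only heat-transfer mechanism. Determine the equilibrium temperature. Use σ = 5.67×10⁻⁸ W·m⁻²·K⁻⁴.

At equilibrium, absorbed power = emitted power.
Absorbing cross-section = πr² = 1.135×10¹⁶ m²; emitting surface = 4πr² = 4.539×10¹⁶ m² (ratio 4).
εS·A_cross = εσ·A_surf·T⁴  ⇒  T⁴ = S/(4σ)   (ε cancels).
T⁴ = 1090/(4·5.67×10⁻⁸) = 4.806×10⁹ K⁴.
T = (4.806×10⁹)^(1/4).

T ≈ 263 K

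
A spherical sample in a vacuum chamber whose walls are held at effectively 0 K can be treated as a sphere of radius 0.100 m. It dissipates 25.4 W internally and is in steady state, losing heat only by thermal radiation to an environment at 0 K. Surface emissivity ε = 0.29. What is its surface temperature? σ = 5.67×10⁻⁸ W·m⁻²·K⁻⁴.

Steady state: internal power = radiated power, P = εσA T⁴.
Radiating area A = 4πr² = 0.1257 m².
T⁴ = P/(εσA) = 25.4/(0.29·5.67×10⁻⁸·0.1257) = 1.229×10¹⁰ K⁴.
T = (1.229×10¹⁰)^(1/4).

T ≈ 333 K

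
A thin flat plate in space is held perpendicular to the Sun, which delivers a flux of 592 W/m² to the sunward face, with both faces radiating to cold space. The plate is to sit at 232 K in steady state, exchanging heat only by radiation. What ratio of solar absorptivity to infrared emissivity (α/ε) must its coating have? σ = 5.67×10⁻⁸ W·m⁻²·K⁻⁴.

Balance: αS·A = εσ·2A·T⁴ ⇒ α/ε = 2σT⁴/S.
α/ε = 2·5.67×10⁻⁸·(232)⁴/592 = 2·5.67×10⁻⁸·2.897×10⁹/592.

α/ε ≈ 0.555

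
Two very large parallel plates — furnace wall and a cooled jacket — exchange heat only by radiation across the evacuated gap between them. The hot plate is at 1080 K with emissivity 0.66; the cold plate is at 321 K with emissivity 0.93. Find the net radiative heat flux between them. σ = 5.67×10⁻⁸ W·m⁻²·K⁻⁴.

q ≈ 48100 W/m²

For two infinite grey parallel plates, q = σ(T₁⁴ − T₂⁴)/(1/ε₁ + 1/ε₂ − 1).
T₁⁴ − T₂⁴ = 1.360×10¹² − 1.062×10¹⁰ = 1.350×10¹² K⁴.
1/ε₁ + 1/ε₂ − 1 = 1.515 + 1.075 − 1 = 1.590.
q = 5.67×10⁻⁸ × 1.350×10¹² / 1.590.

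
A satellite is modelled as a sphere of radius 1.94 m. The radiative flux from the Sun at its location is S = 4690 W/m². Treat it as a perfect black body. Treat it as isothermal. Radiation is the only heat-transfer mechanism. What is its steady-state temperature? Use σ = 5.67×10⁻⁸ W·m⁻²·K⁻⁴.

At equilibrium, absorbed power = emitted power.
Absorbing cross-section = πr² = 11.82 m²; emitting surface = 4πr² = 47.29 m² (ratio 4).
S·A_cross = εσ·A_surf·T⁴  ⇒  T⁴ = S/(4σ).
T⁴ = 1.00·4690/(4·5.67×10⁻⁸) = 2.068×10¹⁰ K⁴.
T = (2.068×10¹⁰)^(1/4).

T ≈ 379 K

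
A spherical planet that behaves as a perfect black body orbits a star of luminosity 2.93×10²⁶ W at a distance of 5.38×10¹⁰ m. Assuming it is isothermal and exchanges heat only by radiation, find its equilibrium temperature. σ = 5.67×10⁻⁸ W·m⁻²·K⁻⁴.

First find the stellar flux at distance d: S = L/(4πd²) = 2.93×10²⁶/(4π·(5.38×10¹⁰)²) = 8056 W/m².
For an isothermal sphere, absorbed (1−a)S·πr² = emitted σ·4πr²·T⁴, so T⁴ = (1−a)S/(4σ).
T⁴ = 1.00·8056/(4·5.67×10⁻⁸) = 3.552×10¹⁰ K⁴.

T ≈ 434 K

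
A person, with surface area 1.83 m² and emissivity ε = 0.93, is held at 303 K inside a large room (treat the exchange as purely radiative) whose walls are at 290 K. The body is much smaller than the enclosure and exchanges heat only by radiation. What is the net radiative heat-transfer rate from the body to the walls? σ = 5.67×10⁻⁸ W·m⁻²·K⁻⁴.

For a small grey body in a large enclosure: P_net = εσA(T_body⁴ − T_wall⁴).
A = 1.83 m²; T_body⁴ − T_wall⁴ = 8.429×10⁹ − 7.073×10⁹ = 1.356×10⁹ K⁴.
|P_net| = 0.93·5.67×10⁻⁸·1.830·1.356×10⁹.

P_net ≈ 131 W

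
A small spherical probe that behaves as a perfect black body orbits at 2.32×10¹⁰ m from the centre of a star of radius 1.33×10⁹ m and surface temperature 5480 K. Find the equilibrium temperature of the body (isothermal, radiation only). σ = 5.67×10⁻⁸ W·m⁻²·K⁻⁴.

T ≈ 928 K

The star's surface emits σT_*⁴; at distance d the flux is S = σT_*⁴(R_*/d)².
S = 5.67×10⁻⁸·(5480)⁴·(1.33×10⁹/2.32×10¹⁰)² = 1.680×10⁵ W/m².
For an isothermal sphere T⁴ = (1−a)S/(4σ) = 7.410×10¹¹ K⁴.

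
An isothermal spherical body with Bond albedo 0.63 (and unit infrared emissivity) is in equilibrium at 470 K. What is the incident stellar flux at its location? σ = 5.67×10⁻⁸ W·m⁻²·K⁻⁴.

S ≈ 29900 W/m²

(1−a)S·πr² = σ·4πr²·T⁴ ⇒ S = 4σT⁴/(1−a).
S = 4·5.67×10⁻⁸·4.880×10¹⁰/0.370.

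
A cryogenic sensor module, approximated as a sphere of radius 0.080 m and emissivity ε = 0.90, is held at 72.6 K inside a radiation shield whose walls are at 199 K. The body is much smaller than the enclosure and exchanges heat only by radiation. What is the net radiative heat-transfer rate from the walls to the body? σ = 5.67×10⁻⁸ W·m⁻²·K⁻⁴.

For a small grey body in a large enclosure: P_net = εσA(T_body⁴ − T_wall⁴).
A = 4πr² = 0.08042 m²; T_body⁴ − T_wall⁴ = 2.778×10⁷ − 1.568×10⁹ = -1.540×10⁹ K⁴.
|P_net| = 0.90·5.67×10⁻⁸·0.08042·1.540×10⁹.

P_net ≈ 6.32 W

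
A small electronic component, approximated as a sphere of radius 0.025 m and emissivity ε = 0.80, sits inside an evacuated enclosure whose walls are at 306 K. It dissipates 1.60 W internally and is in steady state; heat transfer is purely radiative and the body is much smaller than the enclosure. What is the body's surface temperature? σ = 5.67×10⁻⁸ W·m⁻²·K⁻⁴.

For a small grey body in a large enclosure, net radiated power = εσA(T⁴ − T_w⁴).
Steady state: P = εσA(T⁴ − T_w⁴) with A = 4πr² = 0.007854 m².
T⁴ = P/(εσA) + T_w⁴ = 1.60/(0.80·5.67×10⁻⁸·0.007854) + (306)⁴
    = 4.491×10⁹ + 8.768×10⁹ = 1.326×10¹⁰ K⁴.

T ≈ 339 K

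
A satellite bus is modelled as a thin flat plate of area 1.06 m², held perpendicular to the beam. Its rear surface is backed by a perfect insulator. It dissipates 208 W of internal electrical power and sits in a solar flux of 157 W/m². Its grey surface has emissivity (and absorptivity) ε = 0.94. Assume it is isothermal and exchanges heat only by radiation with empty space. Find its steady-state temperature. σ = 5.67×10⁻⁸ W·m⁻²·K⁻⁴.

At steady state, absorbed solar power + internal power = radiated power.
Absorbed: α·S·A_cross = 0.94·157·1.060 = 156.4 W (cross-section A).
Total input = 156.4 + 208 = 364.4 W.
Radiated: εσ·A_surf·T⁴ with A_surf = A = 1.060 m².
T⁴ = 364.4/(0.94·5.67×10⁻⁸·1.060) = 6.451×10⁹ K⁴.

T ≈ 283 K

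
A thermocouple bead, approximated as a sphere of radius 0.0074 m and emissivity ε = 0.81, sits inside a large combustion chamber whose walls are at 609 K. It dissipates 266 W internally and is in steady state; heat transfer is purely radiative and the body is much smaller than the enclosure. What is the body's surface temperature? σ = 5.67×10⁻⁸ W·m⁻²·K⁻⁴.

T ≈ 1710 K

For a small grey body in a large enclosure, net radiated power = εσA(T⁴ − T_w⁴).
Steady state: P = εσA(T⁴ − T_w⁴) with A = 4πr² = 6.881×10⁻⁴ m².
T⁴ = P/(εσA) + T_w⁴ = 266/(0.81·5.67×10⁻⁸·6.881×10⁻⁴) + (609)⁴
    = 8.417×10¹² + 1.376×10¹¹ = 8.554×10¹² K⁴.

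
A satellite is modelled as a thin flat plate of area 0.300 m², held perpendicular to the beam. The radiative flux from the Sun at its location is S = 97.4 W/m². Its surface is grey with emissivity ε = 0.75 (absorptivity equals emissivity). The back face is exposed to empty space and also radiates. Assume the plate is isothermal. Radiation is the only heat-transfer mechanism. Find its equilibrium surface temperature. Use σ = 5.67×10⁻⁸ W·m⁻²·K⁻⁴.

At equilibrium, absorbed power = emitted power.
Absorbing cross-section = A = 0.3000 m²; emitting surface = 2A = 0.6000 m² (ratio 2).
εS·A_cross = εσ·A_surf·T⁴  ⇒  T⁴ = S/(2σ)   (ε cancels).
T⁴ = 97.4/(2·5.67×10⁻⁸) = 8.589×10⁸ K⁴.
T = (8.589×10⁸)^(1/4).

T ≈ 171 K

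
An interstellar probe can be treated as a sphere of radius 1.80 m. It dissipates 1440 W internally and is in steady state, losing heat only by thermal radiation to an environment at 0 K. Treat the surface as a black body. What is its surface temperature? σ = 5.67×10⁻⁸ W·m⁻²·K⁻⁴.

T ≈ 158 K

Steady state: internal power = radiated power, P = εσA T⁴.
Radiating area A = 4πr² = 40.72 m².
T⁴ = P/(εσA) = 1440/(1.0·5.67×10⁻⁸·40.72) = 6.238×10⁸ K⁴.
T = (6.238×10⁸)^(1/4).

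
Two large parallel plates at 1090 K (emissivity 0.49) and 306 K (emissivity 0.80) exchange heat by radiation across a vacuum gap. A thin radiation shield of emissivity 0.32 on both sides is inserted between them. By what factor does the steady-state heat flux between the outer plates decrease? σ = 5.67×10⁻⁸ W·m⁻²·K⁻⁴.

Without shield: q₀ = σΔ(T⁴)/(1/ε₁+1/ε₂−1) with denominator 2.291.
With shield the two gaps are in series; the resistances add: (1/ε₁+1/ε_s−1)+(1/ε_s+1/ε₂−1) = 4.166+3.375 = 7.541.
Heat-flux ratio q₀/q = 7.541/2.291.

factor ≈ 3.29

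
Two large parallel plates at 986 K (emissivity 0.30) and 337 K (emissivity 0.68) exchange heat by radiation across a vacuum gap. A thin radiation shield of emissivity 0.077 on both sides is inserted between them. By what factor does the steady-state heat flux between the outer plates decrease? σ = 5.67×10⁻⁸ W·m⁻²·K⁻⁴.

Without shield: q₀ = σΔ(T⁴)/(1/ε₁+1/ε₂−1) with denominator 3.804.
With shield the two gaps are in series; the resistances add: (1/ε₁+1/ε_s−1)+(1/ε_s+1/ε₂−1) = 15.32+13.46 = 28.78.
Heat-flux ratio q₀/q = 28.78/3.804.

factor ≈ 7.57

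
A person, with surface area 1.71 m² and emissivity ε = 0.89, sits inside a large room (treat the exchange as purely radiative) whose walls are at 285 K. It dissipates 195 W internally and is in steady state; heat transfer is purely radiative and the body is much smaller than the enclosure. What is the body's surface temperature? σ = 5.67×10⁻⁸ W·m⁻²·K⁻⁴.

For a small grey body in a large enclosure, net radiated power = εσA(T⁴ − T_w⁴).
Steady state: P = εσA(T⁴ − T_w⁴) with A = 1.71 m².
T⁴ = P/(εσA) + T_w⁴ = 195/(0.89·5.67×10⁻⁸·1.710) + (285)⁴
    = 2.260×10⁹ + 6.598×10⁹ = 8.857×10⁹ K⁴.

T ≈ 307 K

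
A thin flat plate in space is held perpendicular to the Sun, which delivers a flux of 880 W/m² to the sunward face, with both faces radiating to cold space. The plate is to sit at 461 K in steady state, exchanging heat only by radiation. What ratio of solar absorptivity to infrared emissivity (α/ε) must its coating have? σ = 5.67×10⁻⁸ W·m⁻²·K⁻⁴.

Balance: αS·A = εσ·2A·T⁴ ⇒ α/ε = 2σT⁴/S.
α/ε = 2·5.67×10⁻⁸·(461)⁴/880 = 2·5.67×10⁻⁸·4.517×10¹⁰/880.

α/ε ≈ 5.82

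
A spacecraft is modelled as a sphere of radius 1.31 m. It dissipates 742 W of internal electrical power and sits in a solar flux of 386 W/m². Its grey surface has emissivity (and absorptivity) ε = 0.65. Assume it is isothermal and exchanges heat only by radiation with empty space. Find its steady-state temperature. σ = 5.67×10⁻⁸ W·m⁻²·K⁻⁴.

At steady state, absorbed solar power + internal power = radiated power.
Absorbed: α·S·A_cross = 0.65·386·5.391 = 1353 W (cross-section πr²).
Total input = 1353 + 742 = 2095 W.
Radiated: εσ·A_surf·T⁴ with A_surf = 4πr² = 21.57 m².
T⁴ = 2095/(0.65·5.67×10⁻⁸·21.57) = 2.636×10⁹ K⁴.

T ≈ 227 K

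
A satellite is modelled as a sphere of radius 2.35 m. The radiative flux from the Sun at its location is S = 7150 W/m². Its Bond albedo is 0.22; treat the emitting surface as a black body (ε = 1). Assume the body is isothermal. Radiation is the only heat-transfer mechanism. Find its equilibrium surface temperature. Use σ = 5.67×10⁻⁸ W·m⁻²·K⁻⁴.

T ≈ 396 K

At equilibrium, absorbed power = emitted power.
Absorbing cross-section = πr² = 17.35 m²; emitting surface = 4πr² = 69.40 m² (ratio 4).
(1−a)S·A_cross = εσ·A_surf·T⁴  ⇒  T⁴ = (1−a)S/(4σ).
T⁴ = 0.780·7150/(4·5.67×10⁻⁸) = 2.459×10¹⁰ K⁴.
T = (2.459×10¹⁰)^(1/4).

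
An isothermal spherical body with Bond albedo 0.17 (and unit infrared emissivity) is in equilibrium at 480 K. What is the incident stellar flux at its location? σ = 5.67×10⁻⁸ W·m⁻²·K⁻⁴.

S ≈ 14500 W/m²

(1−a)S·πr² = σ·4πr²·T⁴ ⇒ S = 4σT⁴/(1−a).
S = 4·5.67×10⁻⁸·5.308×10¹⁰/0.830.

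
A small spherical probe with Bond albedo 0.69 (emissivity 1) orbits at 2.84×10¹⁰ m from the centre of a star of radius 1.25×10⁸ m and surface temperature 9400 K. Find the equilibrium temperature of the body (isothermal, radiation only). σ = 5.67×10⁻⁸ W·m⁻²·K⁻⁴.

The star's surface emits σT_*⁴; at distance d the flux is S = σT_*⁴(R_*/d)².
S = 5.67×10⁻⁸·(9400)⁴·(1.25×10⁸/2.84×10¹⁰)² = 8576 W/m².
For an isothermal sphere T⁴ = (1−a)S/(4σ) = 1.172×10¹⁰ K⁴.

T ≈ 329 K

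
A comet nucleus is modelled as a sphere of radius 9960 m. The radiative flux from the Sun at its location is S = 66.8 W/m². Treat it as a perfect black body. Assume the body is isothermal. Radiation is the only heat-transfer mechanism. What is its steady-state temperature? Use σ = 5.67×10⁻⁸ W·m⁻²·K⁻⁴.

T ≈ 131 K

At equilibrium, absorbed power = emitted power.
Absorbing cross-section = πr² = 3.117×10⁸ m²; emitting surface = 4πr² = 1.247×10⁹ m² (ratio 4).
S·A_cross = εσ·A_surf·T⁴  ⇒  T⁴ = S/(4σ).
T⁴ = 1.00·66.8/(4·5.67×10⁻⁸) = 2.945×10⁸ K⁴.
T = (2.945×10⁸)^(1/4).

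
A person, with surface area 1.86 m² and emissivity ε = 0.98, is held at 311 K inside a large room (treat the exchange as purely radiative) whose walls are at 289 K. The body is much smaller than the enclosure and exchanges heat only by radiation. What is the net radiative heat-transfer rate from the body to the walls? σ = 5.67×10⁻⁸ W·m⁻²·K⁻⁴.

For a small grey body in a large enclosure: P_net = εσA(T_body⁴ − T_wall⁴).
A = 1.86 m²; T_body⁴ − T_wall⁴ = 9.355×10⁹ − 6.976×10⁹ = 2.379×10⁹ K⁴.
|P_net| = 0.98·5.67×10⁻⁸·1.860·2.379×10⁹.

P_net ≈ 246 W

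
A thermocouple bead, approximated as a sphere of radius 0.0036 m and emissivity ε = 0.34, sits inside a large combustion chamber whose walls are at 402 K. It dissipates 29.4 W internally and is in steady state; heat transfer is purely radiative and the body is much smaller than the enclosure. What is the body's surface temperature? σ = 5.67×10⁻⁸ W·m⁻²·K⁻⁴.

T ≈ 1750 K

For a small grey body in a large enclosure, net radiated power = εσA(T⁴ − T_w⁴).
Steady state: P = εσA(T⁴ − T_w⁴) with A = 4πr² = 1.629×10⁻⁴ m².
T⁴ = P/(εσA) + T_w⁴ = 29.4/(0.34·5.67×10⁻⁸·1.629×10⁻⁴) + (402)⁴
    = 9.364×10¹² + 2.612×10¹⁰ = 9.390×10¹² K⁴.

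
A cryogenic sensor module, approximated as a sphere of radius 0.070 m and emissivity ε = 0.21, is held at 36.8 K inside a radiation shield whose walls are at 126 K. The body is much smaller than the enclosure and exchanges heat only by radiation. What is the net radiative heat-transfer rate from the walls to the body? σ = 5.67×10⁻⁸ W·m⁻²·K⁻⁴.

For a small grey body in a large enclosure: P_net = εσA(T_body⁴ − T_wall⁴).
A = 4πr² = 0.06158 m²; T_body⁴ − T_wall⁴ = 1.834×10⁶ − 2.520×10⁸ = -2.502×10⁸ K⁴.
|P_net| = 0.21·5.67×10⁻⁸·0.06158·2.502×10⁸.

P_net ≈ 0.183 W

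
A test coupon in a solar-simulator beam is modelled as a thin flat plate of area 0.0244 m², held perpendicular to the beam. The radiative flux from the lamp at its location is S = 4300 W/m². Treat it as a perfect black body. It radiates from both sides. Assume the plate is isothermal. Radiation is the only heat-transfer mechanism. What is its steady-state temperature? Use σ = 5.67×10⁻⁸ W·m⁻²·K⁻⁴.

T ≈ 441 K

At equilibrium, absorbed power = emitted power.
Absorbing cross-section = A = 0.02440 m²; emitting surface = 2A = 0.04880 m² (ratio 2).
S·A_cross = εσ·A_surf·T⁴  ⇒  T⁴ = S/(2σ).
T⁴ = 1.00·4300/(2·5.67×10⁻⁸) = 3.792×10¹⁰ K⁴.
T = (3.792×10¹⁰)^(1/4).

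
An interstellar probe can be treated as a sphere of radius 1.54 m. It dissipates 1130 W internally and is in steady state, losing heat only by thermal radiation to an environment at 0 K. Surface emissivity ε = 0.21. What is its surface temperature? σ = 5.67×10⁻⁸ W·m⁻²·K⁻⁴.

Steady state: internal power = radiated power, P = εσA T⁴.
Radiating area A = 4πr² = 29.80 m².
T⁴ = P/(εσA) = 1130/(0.21·5.67×10⁻⁸·29.80) = 3.184×10⁹ K⁴.
T = (3.184×10⁹)^(1/4).

T ≈ 238 K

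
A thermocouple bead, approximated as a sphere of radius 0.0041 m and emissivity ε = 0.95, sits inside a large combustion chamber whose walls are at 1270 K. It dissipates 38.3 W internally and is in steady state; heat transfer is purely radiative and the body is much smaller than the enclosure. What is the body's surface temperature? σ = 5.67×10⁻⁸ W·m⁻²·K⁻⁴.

For a small grey body in a large enclosure, net radiated power = εσA(T⁴ − T_w⁴).
Steady state: P = εσA(T⁴ − T_w⁴) with A = 4πr² = 2.112×10⁻⁴ m².
T⁴ = P/(εσA) + T_w⁴ = 38.3/(0.95·5.67×10⁻⁸·2.112×10⁻⁴) + (1270)⁴
    = 3.366×10¹² + 2.601×10¹² = 5.967×10¹² K⁴.

T ≈ 1560 K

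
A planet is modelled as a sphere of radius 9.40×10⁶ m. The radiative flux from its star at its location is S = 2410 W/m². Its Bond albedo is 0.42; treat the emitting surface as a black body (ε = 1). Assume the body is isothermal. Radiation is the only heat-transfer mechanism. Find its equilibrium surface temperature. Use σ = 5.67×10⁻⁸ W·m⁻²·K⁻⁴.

T ≈ 280 K

At equilibrium, absorbed power = emitted power.
Absorbing cross-section = πr² = 2.776×10¹⁴ m²; emitting surface = 4πr² = 1.110×10¹⁵ m² (ratio 4).
(1−a)S·A_cross = εσ·A_surf·T⁴  ⇒  T⁴ = (1−a)S/(4σ).
T⁴ = 0.580·2410/(4·5.67×10⁻⁸) = 6.163×10⁹ K⁴.
T = (6.163×10⁹)^(1/4).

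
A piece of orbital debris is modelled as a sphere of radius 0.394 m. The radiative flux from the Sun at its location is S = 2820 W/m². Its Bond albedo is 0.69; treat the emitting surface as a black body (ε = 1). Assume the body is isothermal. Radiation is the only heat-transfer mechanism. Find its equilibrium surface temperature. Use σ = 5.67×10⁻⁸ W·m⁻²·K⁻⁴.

T ≈ 249 K

At equilibrium, absorbed power = emitted power.
Absorbing cross-section = πr² = 0.4877 m²; emitting surface = 4πr² = 1.951 m² (ratio 4).
(1−a)S·A_cross = εσ·A_surf·T⁴  ⇒  T⁴ = (1−a)S/(4σ).
T⁴ = 0.310·2820/(4·5.67×10⁻⁸) = 3.854×10⁹ K⁴.
T = (3.854×10⁹)^(1/4).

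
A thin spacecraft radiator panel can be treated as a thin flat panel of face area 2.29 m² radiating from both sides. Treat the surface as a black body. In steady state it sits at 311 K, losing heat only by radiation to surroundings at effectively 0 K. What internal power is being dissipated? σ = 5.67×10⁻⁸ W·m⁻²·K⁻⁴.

Steady state: P = εσA T⁴.
A = 2·2.29 = 4.580 m²; T⁴ = (311)⁴ = 9.355×10⁹ K⁴.
P = 1.0 × 5.67×10⁻⁸ × 4.580 × 9.355×10⁹.

P ≈ 2430 W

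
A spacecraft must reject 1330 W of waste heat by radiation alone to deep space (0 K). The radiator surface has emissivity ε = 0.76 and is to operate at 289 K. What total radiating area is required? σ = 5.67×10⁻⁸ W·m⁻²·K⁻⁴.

P = εσA T⁴ ⇒ A = P/(εσT⁴).
T⁴ = 6.976×10⁹ K⁴.
A = 1330/(0.76 × 5.67×10⁻⁸ × 6.976×10⁹).

A ≈ 4.42 m²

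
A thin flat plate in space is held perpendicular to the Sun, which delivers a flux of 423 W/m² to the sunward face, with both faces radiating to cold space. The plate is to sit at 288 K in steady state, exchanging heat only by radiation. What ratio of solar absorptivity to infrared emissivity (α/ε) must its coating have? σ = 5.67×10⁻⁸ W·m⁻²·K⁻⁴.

α/ε ≈ 1.84

Balance: αS·A = εσ·2A·T⁴ ⇒ α/ε = 2σT⁴/S.
α/ε = 2·5.67×10⁻⁸·(288)⁴/423 = 2·5.67×10⁻⁸·6.880×10⁹/423.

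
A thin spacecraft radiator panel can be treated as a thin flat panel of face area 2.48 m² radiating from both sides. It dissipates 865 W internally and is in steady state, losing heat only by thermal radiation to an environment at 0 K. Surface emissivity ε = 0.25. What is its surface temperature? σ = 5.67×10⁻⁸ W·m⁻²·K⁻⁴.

Steady state: internal power = radiated power, P = εσA T⁴.
Radiating area A = 2·2.48 = 4.960 m².
T⁴ = P/(εσA) = 865/(0.25·5.67×10⁻⁸·4.960) = 1.230×10¹⁰ K⁴.
T = (1.230×10¹⁰)^(1/4).

T ≈ 333 K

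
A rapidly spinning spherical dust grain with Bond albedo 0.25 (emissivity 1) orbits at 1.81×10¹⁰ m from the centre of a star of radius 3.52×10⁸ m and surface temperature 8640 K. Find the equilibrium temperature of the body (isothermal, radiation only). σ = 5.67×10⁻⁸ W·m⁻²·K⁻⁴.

The star's surface emits σT_*⁴; at distance d the flux is S = σT_*⁴(R_*/d)².
S = 5.67×10⁻⁸·(8640)⁴·(3.52×10⁸/1.81×10¹⁰)² = 1.195×10⁵ W/m².
For an isothermal sphere T⁴ = (1−a)S/(4σ) = 3.952×10¹¹ K⁴.

T ≈ 793 K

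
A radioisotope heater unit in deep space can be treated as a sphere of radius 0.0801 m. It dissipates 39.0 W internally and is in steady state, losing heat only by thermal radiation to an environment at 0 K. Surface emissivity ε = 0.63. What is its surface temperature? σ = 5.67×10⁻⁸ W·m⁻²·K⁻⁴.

T ≈ 341 K

Steady state: internal power = radiated power, P = εσA T⁴.
Radiating area A = 4πr² = 0.08063 m².
T⁴ = P/(εσA) = 39.0/(0.63·5.67×10⁻⁸·0.08063) = 1.354×10¹⁰ K⁴.
T = (1.354×10¹⁰)^(1/4).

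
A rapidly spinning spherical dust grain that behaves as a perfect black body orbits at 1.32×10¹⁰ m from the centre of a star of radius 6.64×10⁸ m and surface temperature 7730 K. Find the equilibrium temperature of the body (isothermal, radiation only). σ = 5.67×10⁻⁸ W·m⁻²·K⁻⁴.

T ≈ 1230 K

The star's surface emits σT_*⁴; at distance d the flux is S = σT_*⁴(R_*/d)².
S = 5.67×10⁻⁸·(7730)⁴·(6.64×10⁸/1.32×10¹⁰)² = 5.123×10⁵ W/m².
For an isothermal sphere T⁴ = (1−a)S/(4σ) = 2.259×10¹² K⁴.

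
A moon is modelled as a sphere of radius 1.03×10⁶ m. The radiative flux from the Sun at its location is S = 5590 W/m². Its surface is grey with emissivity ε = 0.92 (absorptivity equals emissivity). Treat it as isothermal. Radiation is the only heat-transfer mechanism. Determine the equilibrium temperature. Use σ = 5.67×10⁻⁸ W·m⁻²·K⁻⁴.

At equilibrium, absorbed power = emitted power.
Absorbing cross-section = πr² = 3.333×10¹² m²; emitting surface = 4πr² = 1.333×10¹³ m² (ratio 4).
εS·A_cross = εσ·A_surf·T⁴  ⇒  T⁴ = S/(4σ)   (ε cancels).
T⁴ = 5590/(4·5.67×10⁻⁸) = 2.465×10¹⁰ K⁴.
T = (2.465×10¹⁰)^(1/4).

T ≈ 396 K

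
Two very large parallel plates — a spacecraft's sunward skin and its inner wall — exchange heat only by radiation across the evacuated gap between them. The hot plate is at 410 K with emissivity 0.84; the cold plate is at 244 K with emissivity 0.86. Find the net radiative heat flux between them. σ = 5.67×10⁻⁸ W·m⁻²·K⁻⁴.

q ≈ 1040 W/m²

For two infinite grey parallel plates, q = σ(T₁⁴ − T₂⁴)/(1/ε₁ + 1/ε₂ − 1).
T₁⁴ − T₂⁴ = 2.826×10¹⁰ − 3.545×10⁹ = 2.471×10¹⁰ K⁴.
1/ε₁ + 1/ε₂ − 1 = 1.190 + 1.163 − 1 = 1.353.
q = 5.67×10⁻⁸ × 2.471×10¹⁰ / 1.353.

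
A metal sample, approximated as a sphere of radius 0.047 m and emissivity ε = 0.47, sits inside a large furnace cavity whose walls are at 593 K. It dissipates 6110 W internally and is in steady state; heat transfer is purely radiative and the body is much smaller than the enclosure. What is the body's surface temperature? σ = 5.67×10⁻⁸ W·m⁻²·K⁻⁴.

T ≈ 1700 K

For a small grey body in a large enclosure, net radiated power = εσA(T⁴ − T_w⁴).
Steady state: P = εσA(T⁴ − T_w⁴) with A = 4πr² = 0.02776 m².
T⁴ = P/(εσA) + T_w⁴ = 6110/(0.47·5.67×10⁻⁸·0.02776) + (593)⁴
    = 8.260×10¹² + 1.237×10¹¹ = 8.383×10¹² K⁴.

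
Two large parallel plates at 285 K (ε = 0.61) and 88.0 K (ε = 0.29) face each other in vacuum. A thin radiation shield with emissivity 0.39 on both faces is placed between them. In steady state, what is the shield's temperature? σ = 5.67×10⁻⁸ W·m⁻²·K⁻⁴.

T_s ≈ 252 K

In steady state the net flux on the hot side equals that on the cold side.
σ(T₁⁴−T_s⁴)/D₁ = σ(T_s⁴−T₂⁴)/D₂, with D₁ = 1/ε₁+1/ε_s−1 = 3.203, D₂ = 1/ε_s+1/ε₂−1 = 5.012.
Solve for T_s⁴: T_s⁴ = (D₂·T₁⁴ + D₁·T₂⁴)/(D₁+D₂) = 4.048×10⁹ K⁴.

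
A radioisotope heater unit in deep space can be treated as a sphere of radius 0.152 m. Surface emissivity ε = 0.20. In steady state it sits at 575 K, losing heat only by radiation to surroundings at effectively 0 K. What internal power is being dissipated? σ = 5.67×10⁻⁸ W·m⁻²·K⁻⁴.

Steady state: P = εσA T⁴.
A = 4πr² = 0.2903 m²; T⁴ = (575)⁴ = 1.093×10¹¹ K⁴.
P = 0.20 × 5.67×10⁻⁸ × 0.2903 × 1.093×10¹¹.

P ≈ 360 W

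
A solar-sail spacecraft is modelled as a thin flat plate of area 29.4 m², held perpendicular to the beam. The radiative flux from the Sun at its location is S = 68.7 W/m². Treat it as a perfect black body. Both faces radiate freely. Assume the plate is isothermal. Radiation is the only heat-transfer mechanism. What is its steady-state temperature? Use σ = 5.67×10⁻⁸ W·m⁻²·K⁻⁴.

T ≈ 157 K

At equilibrium, absorbed power = emitted power.
Absorbing cross-section = A = 29.40 m²; emitting surface = 2A = 58.80 m² (ratio 2).
S·A_cross = εσ·A_surf·T⁴  ⇒  T⁴ = S/(2σ).
T⁴ = 1.00·68.7/(2·5.67×10⁻⁸) = 6.058×10⁸ K⁴.
T = (6.058×10⁸)^(1/4).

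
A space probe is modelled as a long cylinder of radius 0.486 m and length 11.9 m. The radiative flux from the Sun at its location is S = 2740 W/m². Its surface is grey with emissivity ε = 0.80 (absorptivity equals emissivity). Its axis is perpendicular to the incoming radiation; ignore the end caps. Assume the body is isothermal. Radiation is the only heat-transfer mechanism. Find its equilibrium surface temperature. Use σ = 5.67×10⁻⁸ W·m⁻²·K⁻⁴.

At equilibrium, absorbed power = emitted power.
Absorbing cross-section = 2rL = 11.57 m²; emitting surface = 2πrL = 36.34 m² (ratio π).
εS·A_cross = εσ·A_surf·T⁴  ⇒  T⁴ = S/(πσ)   (ε cancels).
T⁴ = 2740/(π·5.67×10⁻⁸) = 1.538×10¹⁰ K⁴.
T = (1.538×10¹⁰)^(1/4).

T ≈ 352 K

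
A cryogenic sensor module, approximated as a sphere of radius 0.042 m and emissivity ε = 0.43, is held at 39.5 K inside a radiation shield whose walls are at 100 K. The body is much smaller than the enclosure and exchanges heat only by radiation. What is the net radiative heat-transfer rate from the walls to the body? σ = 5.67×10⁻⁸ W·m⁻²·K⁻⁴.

For a small grey body in a large enclosure: P_net = εσA(T_body⁴ − T_wall⁴).
A = 4πr² = 0.02217 m²; T_body⁴ − T_wall⁴ = 2.434×10⁶ − 1.000×10⁸ = -9.757×10⁷ K⁴.
|P_net| = 0.43·5.67×10⁻⁸·0.02217·9.757×10⁷.

P_net ≈ 0.0527 W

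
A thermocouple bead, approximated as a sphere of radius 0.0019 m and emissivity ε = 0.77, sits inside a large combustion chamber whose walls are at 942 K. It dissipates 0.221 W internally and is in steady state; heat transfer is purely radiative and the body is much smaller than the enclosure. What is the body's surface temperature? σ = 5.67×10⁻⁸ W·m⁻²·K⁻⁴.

For a small grey body in a large enclosure, net radiated power = εσA(T⁴ − T_w⁴).
Steady state: P = εσA(T⁴ − T_w⁴) with A = 4πr² = 4.536×10⁻⁵ m².
T⁴ = P/(εσA) + T_w⁴ = 0.221/(0.77·5.67×10⁻⁸·4.536×10⁻⁵) + (942)⁴
    = 1.116×10¹¹ + 7.874×10¹¹ = 8.990×10¹¹ K⁴.

T ≈ 974 K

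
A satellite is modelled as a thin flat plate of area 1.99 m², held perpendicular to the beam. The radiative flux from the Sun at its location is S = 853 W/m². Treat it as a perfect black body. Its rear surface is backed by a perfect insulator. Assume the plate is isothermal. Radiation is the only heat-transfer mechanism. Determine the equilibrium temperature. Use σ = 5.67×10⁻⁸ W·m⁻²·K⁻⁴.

T ≈ 350 K

At equilibrium, absorbed power = emitted power.
Absorbing cross-section = A = 1.990 m²; emitting surface = A = 1.990 m² (ratio 1).
S·A_cross = εσ·A_surf·T⁴  ⇒  T⁴ = S/(1σ).
T⁴ = 1.00·853/(1·5.67×10⁻⁸) = 1.504×10¹⁰ K⁴.
T = (1.504×10¹⁰)^(1/4).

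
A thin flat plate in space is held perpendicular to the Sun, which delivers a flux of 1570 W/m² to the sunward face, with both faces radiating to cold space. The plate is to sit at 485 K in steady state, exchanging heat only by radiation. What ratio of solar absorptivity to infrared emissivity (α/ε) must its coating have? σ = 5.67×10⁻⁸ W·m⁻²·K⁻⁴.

α/ε ≈ 4.00

Balance: αS·A = εσ·2A·T⁴ ⇒ α/ε = 2σT⁴/S.
α/ε = 2·5.67×10⁻⁸·(485)⁴/1570 = 2·5.67×10⁻⁸·5.533×10¹⁰/1570.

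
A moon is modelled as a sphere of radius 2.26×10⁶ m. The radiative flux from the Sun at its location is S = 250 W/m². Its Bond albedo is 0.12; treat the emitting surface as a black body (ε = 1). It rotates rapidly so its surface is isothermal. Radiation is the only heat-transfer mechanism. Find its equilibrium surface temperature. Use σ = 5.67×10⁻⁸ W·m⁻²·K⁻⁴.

T ≈ 176 K

At equilibrium, absorbed power = emitted power.
Absorbing cross-section = πr² = 1.605×10¹³ m²; emitting surface = 4πr² = 6.418×10¹³ m² (ratio 4).
(1−a)S·A_cross = εσ·A_surf·T⁴  ⇒  T⁴ = (1−a)S/(4σ).
T⁴ = 0.880·250/(4·5.67×10⁻⁸) = 9.700×10⁸ K⁴.
T = (9.700×10⁸)^(1/4).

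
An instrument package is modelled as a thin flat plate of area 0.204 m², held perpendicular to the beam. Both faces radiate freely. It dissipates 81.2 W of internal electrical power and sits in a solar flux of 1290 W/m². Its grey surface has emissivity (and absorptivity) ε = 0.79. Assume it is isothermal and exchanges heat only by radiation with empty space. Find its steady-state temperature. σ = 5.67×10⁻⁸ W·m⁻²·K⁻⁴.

At steady state, absorbed solar power + internal power = radiated power.
Absorbed: α·S·A_cross = 0.79·1290·0.2040 = 207.9 W (cross-section A).
Total input = 207.9 + 81.2 = 289.1 W.
Radiated: εσ·A_surf·T⁴ with A_surf = 2A = 0.4080 m².
T⁴ = 289.1/(0.79·5.67×10⁻⁸·0.4080) = 1.582×10¹⁰ K⁴.

T ≈ 355 K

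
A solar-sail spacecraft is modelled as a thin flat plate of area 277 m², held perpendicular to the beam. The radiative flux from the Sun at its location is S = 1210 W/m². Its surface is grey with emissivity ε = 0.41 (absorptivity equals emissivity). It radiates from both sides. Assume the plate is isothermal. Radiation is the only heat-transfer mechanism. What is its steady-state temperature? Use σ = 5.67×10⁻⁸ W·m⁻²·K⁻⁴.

T ≈ 321 K

At equilibrium, absorbed power = emitted power.
Absorbing cross-section = A = 277.0 m²; emitting surface = 2A = 554.0 m² (ratio 2).
εS·A_cross = εσ·A_surf·T⁴  ⇒  T⁴ = S/(2σ)   (ε cancels).
T⁴ = 1210/(2·5.67×10⁻⁸) = 1.067×10¹⁰ K⁴.
T = (1.067×10¹⁰)^(1/4).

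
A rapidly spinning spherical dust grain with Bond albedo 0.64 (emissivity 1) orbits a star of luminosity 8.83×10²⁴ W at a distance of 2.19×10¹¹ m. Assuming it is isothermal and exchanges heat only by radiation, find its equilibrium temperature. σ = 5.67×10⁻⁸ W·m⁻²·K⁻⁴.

T ≈ 69.4 K

First find the stellar flux at distance d: S = L/(4πd²) = 8.83×10²⁴/(4π·(2.19×10¹¹)²) = 14.65 W/m².
For an isothermal sphere, absorbed (1−a)S·πr² = emitted σ·4πr²·T⁴, so T⁴ = (1−a)S/(4σ).
T⁴ = 0.360·14.65/(4·5.67×10⁻⁸) = 2.326×10⁷ K⁴.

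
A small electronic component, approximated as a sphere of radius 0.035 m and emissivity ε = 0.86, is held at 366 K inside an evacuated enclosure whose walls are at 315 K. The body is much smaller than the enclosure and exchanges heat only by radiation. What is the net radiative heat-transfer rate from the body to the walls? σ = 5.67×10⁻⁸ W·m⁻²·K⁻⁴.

For a small grey body in a large enclosure: P_net = εσA(T_body⁴ − T_wall⁴).
A = 4πr² = 0.01539 m²; T_body⁴ − T_wall⁴ = 1.794×10¹⁰ − 9.846×10⁹ = 8.099×10⁹ K⁴.
|P_net| = 0.86·5.67×10⁻⁸·0.01539·8.099×10⁹.

P_net ≈ 6.08 W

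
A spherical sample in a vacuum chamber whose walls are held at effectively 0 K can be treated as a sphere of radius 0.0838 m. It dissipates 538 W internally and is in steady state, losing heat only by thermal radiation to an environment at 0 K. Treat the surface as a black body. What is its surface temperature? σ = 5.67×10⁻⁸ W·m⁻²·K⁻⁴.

Steady state: internal power = radiated power, P = εσA T⁴.
Radiating area A = 4πr² = 0.08825 m².
T⁴ = P/(εσA) = 538/(1.0·5.67×10⁻⁸·0.08825) = 1.075×10¹¹ K⁴.
T = (1.075×10¹¹)^(1/4).

T ≈ 573 K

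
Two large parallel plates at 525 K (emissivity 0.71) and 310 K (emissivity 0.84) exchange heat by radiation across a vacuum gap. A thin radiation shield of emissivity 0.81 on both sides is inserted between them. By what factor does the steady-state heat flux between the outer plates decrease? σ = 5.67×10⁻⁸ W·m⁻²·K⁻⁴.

Without shield: q₀ = σΔ(T⁴)/(1/ε₁+1/ε₂−1) with denominator 1.599.
With shield the two gaps are in series; the resistances add: (1/ε₁+1/ε_s−1)+(1/ε_s+1/ε₂−1) = 1.643+1.425 = 3.068.
Heat-flux ratio q₀/q = 3.068/1.599.

factor ≈ 1.92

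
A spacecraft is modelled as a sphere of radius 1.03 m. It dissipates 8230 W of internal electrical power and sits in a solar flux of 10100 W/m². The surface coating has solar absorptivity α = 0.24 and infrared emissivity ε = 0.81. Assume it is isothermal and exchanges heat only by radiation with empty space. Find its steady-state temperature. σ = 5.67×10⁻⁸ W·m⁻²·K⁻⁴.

T ≈ 404 K

At steady state, absorbed solar power + internal power = radiated power.
Absorbed: α·S·A_cross = 0.24·10100·3.333 = 8079 W (cross-section πr²).
Total input = 8079 + 8230 = 16310 W.
Radiated: εσ·A_surf·T⁴ with A_surf = 4πr² = 13.33 m².
T⁴ = 16310/(0.81·5.67×10⁻⁸·13.33) = 2.664×10¹⁰ K⁴.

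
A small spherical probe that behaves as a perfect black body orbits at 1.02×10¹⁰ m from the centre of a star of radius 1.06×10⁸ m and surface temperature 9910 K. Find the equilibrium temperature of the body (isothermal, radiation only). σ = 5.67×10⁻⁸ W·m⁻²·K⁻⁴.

The star's surface emits σT_*⁴; at distance d the flux is S = σT_*⁴(R_*/d)².
S = 5.67×10⁻⁸·(9910)⁴·(1.06×10⁸/1.02×10¹⁰)² = 59060 W/m².
For an isothermal sphere T⁴ = (1−a)S/(4σ) = 2.604×10¹¹ K⁴.

T ≈ 714 K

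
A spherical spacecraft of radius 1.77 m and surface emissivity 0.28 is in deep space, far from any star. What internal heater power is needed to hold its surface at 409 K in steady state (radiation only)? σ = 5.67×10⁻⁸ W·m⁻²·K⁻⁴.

P ≈ 17500 W

P = εσ·4πr²·T⁴.
4πr² = 39.37 m²; T⁴ = 2.798×10¹⁰ K⁴.
P = 0.28·5.67×10⁻⁸·39.37·2.798×10¹⁰.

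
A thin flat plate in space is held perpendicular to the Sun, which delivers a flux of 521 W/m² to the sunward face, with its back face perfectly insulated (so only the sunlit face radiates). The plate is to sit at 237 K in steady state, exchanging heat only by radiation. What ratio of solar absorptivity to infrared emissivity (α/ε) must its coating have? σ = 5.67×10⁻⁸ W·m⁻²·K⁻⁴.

Balance: αS·A = εσ·1A·T⁴ ⇒ α/ε = σT⁴/S.
α/ε = 5.67×10⁻⁸·(237)⁴/521 = 5.67×10⁻⁸·3.155×10⁹/521.

α/ε ≈ 0.343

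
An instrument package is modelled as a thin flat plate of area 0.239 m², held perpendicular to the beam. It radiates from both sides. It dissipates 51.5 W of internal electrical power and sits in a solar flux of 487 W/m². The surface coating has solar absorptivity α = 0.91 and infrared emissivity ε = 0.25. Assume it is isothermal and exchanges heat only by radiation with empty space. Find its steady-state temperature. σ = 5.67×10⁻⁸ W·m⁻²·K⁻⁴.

T ≈ 390 K

At steady state, absorbed solar power + internal power = radiated power.
Absorbed: α·S·A_cross = 0.91·487·0.2390 = 105.9 W (cross-section A).
Total input = 105.9 + 51.5 = 157.4 W.
Radiated: εσ·A_surf·T⁴ with A_surf = 2A = 0.4780 m².
T⁴ = 157.4/(0.25·5.67×10⁻⁸·0.4780) = 2.323×10¹⁰ K⁴.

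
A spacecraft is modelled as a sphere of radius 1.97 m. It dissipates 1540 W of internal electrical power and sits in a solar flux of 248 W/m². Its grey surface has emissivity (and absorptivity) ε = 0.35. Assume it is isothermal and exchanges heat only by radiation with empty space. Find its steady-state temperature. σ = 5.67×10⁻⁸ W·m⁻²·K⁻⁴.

T ≈ 228 K

At steady state, absorbed solar power + internal power = radiated power.
Absorbed: α·S·A_cross = 0.35·248·12.19 = 1058 W (cross-section πr²).
Total input = 1058 + 1540 = 2598 W.
Radiated: εσ·A_surf·T⁴ with A_surf = 4πr² = 48.77 m².
T⁴ = 2598/(0.35·5.67×10⁻⁸·48.77) = 2.685×10⁹ K⁴.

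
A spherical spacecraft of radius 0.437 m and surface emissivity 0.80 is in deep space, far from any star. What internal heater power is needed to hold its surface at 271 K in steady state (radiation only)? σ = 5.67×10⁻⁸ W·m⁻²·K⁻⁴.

P = εσ·4πr²·T⁴.
4πr² = 2.400 m²; T⁴ = 5.394×10⁹ K⁴.
P = 0.80·5.67×10⁻⁸·2.400·5.394×10⁹.

P ≈ 587 W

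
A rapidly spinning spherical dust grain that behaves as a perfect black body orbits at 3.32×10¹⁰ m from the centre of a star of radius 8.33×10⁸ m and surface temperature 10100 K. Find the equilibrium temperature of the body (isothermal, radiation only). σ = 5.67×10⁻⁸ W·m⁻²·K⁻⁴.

The star's surface emits σT_*⁴; at distance d the flux is S = σT_*⁴(R_*/d)².
S = 5.67×10⁻⁸·(10100)⁴·(8.33×10⁸/3.32×10¹⁰)² = 3.714×10⁵ W/m².
For an isothermal sphere T⁴ = (1−a)S/(4σ) = 1.638×10¹² K⁴.

T ≈ 1130 K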